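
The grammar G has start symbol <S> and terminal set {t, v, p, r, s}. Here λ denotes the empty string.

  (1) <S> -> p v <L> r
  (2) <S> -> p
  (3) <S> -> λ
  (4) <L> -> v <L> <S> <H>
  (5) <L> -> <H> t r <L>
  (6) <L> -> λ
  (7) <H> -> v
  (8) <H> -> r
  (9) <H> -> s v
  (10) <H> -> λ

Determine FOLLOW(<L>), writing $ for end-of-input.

FIRST(<S>) = {λ, p}
FIRST(<H>) = {λ, r, s, v}
FIRST(<L>) = {λ, r, s, t, v}  (via <H> t r <L>)
FOLLOW(<S>) includes $ since <S> is the start symbol.
FOLLOW(<L>): in <S>->p v <L> r, <L> is followed by r with FIRST {r}; in <L>->v <L> <S> <H>, <L> is followed by <S> <H> with FIRST {λ, p, r, s, v}; in <L>->v <L> <S> <H>, the suffix after <L> is nullable (adds nothing new); in <L>-><H> t r <L>, the suffix after <L> is empty (adds nothing new). Thus FOLLOW(<L>) = {p, r, s, v}.
FOLLOW(<S>): in <L>->v <L> <S> <H>, <S> is followed by <H> with FIRST {λ, r, s, v}; in <L>->v <L> <S> <H>, the suffix after <S> is nullable, so FOLLOW(<S>) ⊇ FOLLOW(<L>) = {p, r, s, v}. Thus FOLLOW(<S>) = {$, p, r, s, v}.
FOLLOW(<H>): in <L>->v <L> <S> <H>, the suffix after <H> is empty, so FOLLOW(<H>) ⊇ FOLLOW(<L>) = {p, r, s, v}; in <L>-><H> t r <L>, <H> is followed by t r <L> with FIRST {t}. Thus FOLLOW(<H>) = {p, r, s, t, v}.

{p, r, s, v}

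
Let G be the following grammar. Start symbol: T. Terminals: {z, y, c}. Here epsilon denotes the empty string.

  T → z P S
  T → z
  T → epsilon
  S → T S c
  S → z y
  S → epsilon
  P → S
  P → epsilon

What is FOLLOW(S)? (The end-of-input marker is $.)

FIRST(T) = {epsilon, z}
FIRST(S) = {epsilon, c, z}  (via T S c)
FIRST(P) = {epsilon, c, z}  (via S)
FOLLOW(T) includes $ since T is the start symbol.
FOLLOW(T): in S→T S c, T is followed by S c with FIRST {c, z}. Thus FOLLOW(T) = {$, c, z}.
FOLLOW(P): in T→z P S, P is followed by S with FIRST {epsilon, c, z}; in T→z P S, the suffix after P is nullable, so FOLLOW(P) ⊇ FOLLOW(T) = {$, c, z}. Thus FOLLOW(P) = {$, c, z}.
FOLLOW(S): in T→z P S, the suffix after S is empty, so FOLLOW(S) ⊇ FOLLOW(T) = {$, c, z}; in S→T S c, S is followed by c with FIRST {c}; in P→S, the suffix after S is empty, so FOLLOW(S) ⊇ FOLLOW(P) = {$, c, z}. Thus FOLLOW(S) = {$, c, z}.

{$, c, z}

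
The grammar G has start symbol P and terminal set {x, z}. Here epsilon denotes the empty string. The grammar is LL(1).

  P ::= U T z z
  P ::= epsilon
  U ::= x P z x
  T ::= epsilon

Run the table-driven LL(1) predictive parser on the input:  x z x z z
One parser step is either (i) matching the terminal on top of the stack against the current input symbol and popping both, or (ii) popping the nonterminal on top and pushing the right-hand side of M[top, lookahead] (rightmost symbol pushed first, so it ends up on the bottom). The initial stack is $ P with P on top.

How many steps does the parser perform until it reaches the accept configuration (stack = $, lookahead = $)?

9

step 1: stack=$ P  input=x z x z z $  — expand P ::= U T z z
step 2: stack=$ z z T U  input=x z x z z $  — expand U ::= x P z x
step 3: stack=$ z z T x z P x  input=x z x z z $  — match x
step 4: stack=$ z z T x z P  input=z x z z $  — expand P ::= epsilon
step 5: stack=$ z z T x z  input=z x z z $  — match z
step 6: stack=$ z z T x  input=x z z $  — match x
step 7: stack=$ z z T  input=z z $  — expand T ::= epsilon
step 8: stack=$ z z  input=z z $  — match z
step 9: stack=$ z  input=z $  — match z
Accept reached after 9 steps.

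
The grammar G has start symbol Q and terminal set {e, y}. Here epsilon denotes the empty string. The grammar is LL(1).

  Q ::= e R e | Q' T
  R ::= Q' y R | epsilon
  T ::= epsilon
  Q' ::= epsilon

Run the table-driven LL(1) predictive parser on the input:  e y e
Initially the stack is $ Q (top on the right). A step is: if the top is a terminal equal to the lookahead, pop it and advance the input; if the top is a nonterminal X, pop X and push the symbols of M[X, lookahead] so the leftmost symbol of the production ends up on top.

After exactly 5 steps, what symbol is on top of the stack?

step 1: stack=$ Q  input=e y e $  — expand Q ::= e R e
step 2: stack=$ e R e  input=e y e $  — match e
step 3: stack=$ e R  input=y e $  — expand R ::= Q' y R
step 4: stack=$ e R y Q'  input=y e $  — expand Q' ::= epsilon
step 5: stack=$ e R y  input=y e $  — match y
Stack after step 5: $ e R (top = R).

R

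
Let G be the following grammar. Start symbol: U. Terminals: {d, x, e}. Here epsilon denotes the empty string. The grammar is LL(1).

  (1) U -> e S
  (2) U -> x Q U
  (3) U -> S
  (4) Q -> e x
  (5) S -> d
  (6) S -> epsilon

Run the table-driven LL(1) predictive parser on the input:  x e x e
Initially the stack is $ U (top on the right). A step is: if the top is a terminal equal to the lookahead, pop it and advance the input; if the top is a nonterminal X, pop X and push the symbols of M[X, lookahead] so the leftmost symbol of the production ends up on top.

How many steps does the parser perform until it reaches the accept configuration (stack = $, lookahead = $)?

     Stack    Input      Action
  1  $ U      x e x e $  expand U -> x Q U
  2  $ U Q x  x e x e $  match x
  3  $ U Q    e x e $    expand Q -> e x
  4  $ U x e  e x e $    match e
  5  $ U x    x e $      match x
  6  $ U      e $        expand U -> e S
  7  $ S e    e $        match e
  8  $ S      $          expand S -> epsilon
Accept reached after 8 steps.

8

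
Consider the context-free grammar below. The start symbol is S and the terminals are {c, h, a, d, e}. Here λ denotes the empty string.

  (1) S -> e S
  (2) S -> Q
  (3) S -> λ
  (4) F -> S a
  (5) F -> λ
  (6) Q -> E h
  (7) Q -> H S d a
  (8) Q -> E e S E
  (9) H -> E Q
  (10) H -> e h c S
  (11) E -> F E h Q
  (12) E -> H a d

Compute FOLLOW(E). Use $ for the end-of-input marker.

FIRST(S) = {λ, a, e}  (via Q)
FIRST(F) = {λ, a, e}  (via S a)
FIRST(Q) = {a, e}  (via E h, H S d a, E e S E)
FIRST(H) = {a, e}  (via E Q)
FIRST(E) = {a, e}  (via F E h Q, H a d)
FOLLOW(S) includes $ since S is the start symbol.
FOLLOW(F): in E->F E h Q, F is followed by E h Q with FIRST {a, e}. Thus FOLLOW(F) = {a, e}.
FOLLOW(H): in Q->H S d a, H is followed by S d a with FIRST {a, d, e}; in E->H a d, H is followed by a d with FIRST {a}. Thus FOLLOW(H) = {a, d, e}.
FOLLOW(S): in S->e S, the suffix after S is empty (adds nothing new); in F->S a, S is followed by a with FIRST {a}; in Q->H S d a, S is followed by d a with FIRST {d}; in Q->E e S E, S is followed by E with FIRST {a, e}; in H->e h c S, the suffix after S is empty, so FOLLOW(S) ⊇ FOLLOW(H) = {a, d, e}. Thus FOLLOW(S) = {$, a, d, e}.
FOLLOW(Q): in S->Q, the suffix after Q is empty, so FOLLOW(Q) ⊇ FOLLOW(S) = {$, a, d, e}; in H->E Q, the suffix after Q is empty, so FOLLOW(Q) ⊇ FOLLOW(H) = {a, d, e}; in E->F E h Q, the suffix after Q is empty, so FOLLOW(Q) ⊇ FOLLOW(E) = {$, a, d, e, h}. Thus FOLLOW(Q) = {$, a, d, e, h}.
FOLLOW(E): in Q->E h, E is followed by h with FIRST {h}; in Q->E e S E (occurrence 1), E is followed by e S E with FIRST {e}; in Q->E e S E (occurrence 2), the suffix after E is empty, so FOLLOW(E) ⊇ FOLLOW(Q) = {$, a, d, e, h}; in H->E Q, E is followed by Q with FIRST {a, e}; in E->F E h Q, E is followed by h Q with FIRST {h}. Thus FOLLOW(E) = {$, a, d, e, h}.

{$, a, d, e, h}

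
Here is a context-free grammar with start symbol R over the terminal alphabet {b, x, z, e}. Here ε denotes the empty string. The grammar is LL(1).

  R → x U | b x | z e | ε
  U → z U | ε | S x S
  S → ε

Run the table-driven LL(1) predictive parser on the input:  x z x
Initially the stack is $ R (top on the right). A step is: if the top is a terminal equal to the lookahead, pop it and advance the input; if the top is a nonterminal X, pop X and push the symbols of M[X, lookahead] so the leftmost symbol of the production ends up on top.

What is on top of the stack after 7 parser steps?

     Stack    Input    Action
  1  $ R      x z x $  expand R → x U
  2  $ U x    x z x $  match x
  3  $ U      z x $    expand U → z U
  4  $ U z    z x $    match z
  5  $ U      x $      expand U → S x S
  6  $ S x S  x $      expand S → ε
  7  $ S x    x $      match x
Stack after step 7: $ S (top = S).

S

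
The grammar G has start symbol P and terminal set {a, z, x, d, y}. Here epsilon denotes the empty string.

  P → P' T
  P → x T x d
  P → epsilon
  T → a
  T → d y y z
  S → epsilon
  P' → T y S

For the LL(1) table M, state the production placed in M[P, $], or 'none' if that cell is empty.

FIRST(T) = {a, d}
FIRST(S) = {epsilon}
FIRST(P') = {a, d}  (via T y S)
FIRST(P) = {epsilon, a, d, x}  (via P' T)
FOLLOW(P) includes $ since P is the start symbol.
FOLLOW(P): P appears on no right-hand side. Thus FOLLOW(P) = {$}.
For P → P' T: FIRST(P' T) = {a, d}, so it goes in M[P, t] for t ∈ {a, d}.
For P → x T x d: FIRST(x T x d) = {x}, so it goes in M[P, t] for t ∈ {x}.
For P → epsilon: FIRST(epsilon) = {epsilon}, so it goes in M[P, t] for t ∈ {}; since epsilon ∈ FIRST, also for every t ∈ FOLLOW(P) = {$}.

P → epsilon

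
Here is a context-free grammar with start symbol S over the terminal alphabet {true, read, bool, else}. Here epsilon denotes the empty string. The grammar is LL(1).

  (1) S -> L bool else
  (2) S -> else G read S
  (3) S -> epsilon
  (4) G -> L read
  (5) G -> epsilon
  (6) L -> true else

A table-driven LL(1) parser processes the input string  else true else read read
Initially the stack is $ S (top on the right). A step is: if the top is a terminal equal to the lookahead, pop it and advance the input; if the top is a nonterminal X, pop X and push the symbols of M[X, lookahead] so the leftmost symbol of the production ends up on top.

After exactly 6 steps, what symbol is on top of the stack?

step 1: stack=$ S  input=else true else read read $  — expand S -> else G read S
step 2: stack=$ S read G else  input=else true else read read $  — match else
step 3: stack=$ S read G  input=true else read read $  — expand G -> L read
step 4: stack=$ S read read L  input=true else read read $  — expand L -> true else
step 5: stack=$ S read read else true  input=true else read read $  — match true
step 6: stack=$ S read read else  input=else read read $  — match else
Stack after step 6: $ S read read (top = read).

read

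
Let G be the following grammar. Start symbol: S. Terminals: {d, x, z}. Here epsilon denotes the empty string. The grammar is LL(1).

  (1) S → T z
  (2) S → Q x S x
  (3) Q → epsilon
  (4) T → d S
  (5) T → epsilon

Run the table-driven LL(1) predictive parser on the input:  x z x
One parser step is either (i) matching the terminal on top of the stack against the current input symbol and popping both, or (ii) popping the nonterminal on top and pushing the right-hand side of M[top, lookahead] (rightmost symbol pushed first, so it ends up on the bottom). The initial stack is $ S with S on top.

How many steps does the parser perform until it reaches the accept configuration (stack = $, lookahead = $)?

7

     Stack      Input    Action
  1  $ S        x z x $  expand S → Q x S x
  2  $ x S x Q  x z x $  expand Q → epsilon
  3  $ x S x    x z x $  match x
  4  $ x S      z x $    expand S → T z
  5  $ x z T    z x $    expand T → epsilon
  6  $ x z      z x $    match z
  7  $ x        x $      match x
Accept reached after 7 steps.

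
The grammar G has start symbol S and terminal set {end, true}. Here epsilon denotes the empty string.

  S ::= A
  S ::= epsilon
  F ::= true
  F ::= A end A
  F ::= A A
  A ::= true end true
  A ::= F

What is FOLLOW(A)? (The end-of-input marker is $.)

FIRST(S): from S::=A we get {true}; from S::=epsilon we get {epsilon}. So FIRST(S) = {epsilon, true}.
FIRST(F): from F::=true we get {true}; from F::=A end A we get {true}; from F::=A A we get {true}. So FIRST(F) = {true}.
FIRST(A): from A::=true end true we get {true}; from A::=F we get {true}. So FIRST(A) = {true}.
FOLLOW(S) includes $ since S is the start symbol.
FOLLOW(S): S appears on no right-hand side. Thus FOLLOW(S) = {$}.
FOLLOW(F): in A::=F, the suffix after F is empty, so FOLLOW(F) ⊇ FOLLOW(A) = {$, end, true}. Thus FOLLOW(F) = {$, end, true}.
FOLLOW(A): in S::=A, the suffix after A is empty, so FOLLOW(A) ⊇ FOLLOW(S) = {$}; in F::=A end A (occurrence 1), A is followed by end A with FIRST {end}; in F::=A end A (occurrence 2), the suffix after A is empty, so FOLLOW(A) ⊇ FOLLOW(F) = {$, end, true}; in F::=A A (occurrence 1), A is followed by A with FIRST {true}; in F::=A A (occurrence 2), the suffix after A is empty, so FOLLOW(A) ⊇ FOLLOW(F) = {$, end, true}. Thus FOLLOW(A) = {$, end, true}.

{$, end, true}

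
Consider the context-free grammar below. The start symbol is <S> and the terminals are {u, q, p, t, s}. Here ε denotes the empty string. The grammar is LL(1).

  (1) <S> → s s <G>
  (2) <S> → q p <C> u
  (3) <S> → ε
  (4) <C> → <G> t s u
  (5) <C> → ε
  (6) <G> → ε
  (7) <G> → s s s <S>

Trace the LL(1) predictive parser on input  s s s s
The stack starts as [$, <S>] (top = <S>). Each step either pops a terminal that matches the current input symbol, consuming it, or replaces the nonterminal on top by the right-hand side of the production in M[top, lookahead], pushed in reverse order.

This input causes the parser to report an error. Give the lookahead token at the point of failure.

$

     Stack        Input      Action
  1  $ <S>        s s s s $  expand <S> → s s <G>
  2  $ <G> s s    s s s s $  match s
  3  $ <G> s      s s s $    match s
  4  $ <G>        s s $      expand <G> → s s s <S>
  5  $ <S> s s s  s s $      match s
  6  $ <S> s s    s $        match s
  7  $ <S> s      $          error: top is terminal s but lookahead is $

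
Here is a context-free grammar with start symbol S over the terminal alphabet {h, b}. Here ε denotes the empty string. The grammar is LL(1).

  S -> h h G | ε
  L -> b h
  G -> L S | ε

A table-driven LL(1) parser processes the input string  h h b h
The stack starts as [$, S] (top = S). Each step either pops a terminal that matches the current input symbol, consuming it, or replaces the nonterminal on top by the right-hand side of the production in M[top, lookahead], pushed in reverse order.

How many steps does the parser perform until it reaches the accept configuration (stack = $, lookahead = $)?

step 1: stack=$ S  input=h h b h $  — expand S -> h h G
step 2: stack=$ G h h  input=h h b h $  — match h
step 3: stack=$ G h  input=h b h $  — match h
step 4: stack=$ G  input=b h $  — expand G -> L S
step 5: stack=$ S L  input=b h $  — expand L -> b h
step 6: stack=$ S h b  input=b h $  — match b
step 7: stack=$ S h  input=h $  — match h
step 8: stack=$ S  input=$  — expand S -> ε
Accept reached after 8 steps.

8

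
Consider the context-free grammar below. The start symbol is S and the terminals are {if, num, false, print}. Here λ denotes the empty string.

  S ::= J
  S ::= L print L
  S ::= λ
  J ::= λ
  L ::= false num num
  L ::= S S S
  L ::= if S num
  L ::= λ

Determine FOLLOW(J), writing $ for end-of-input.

FIRST(J): from J::=λ we get {λ}. So FIRST(J) = {λ}.
FIRST(S): from S::=J we get {λ}; from S::=L print L we get {false, if, print}; from S::=λ we get {λ}. So FIRST(S) = {λ, false, if, print}.
FIRST(L): from L::=false num num we get {false}; from L::=S S S we get {λ, false, if, print}; from L::=if S num we get {if}; from L::=λ we get {λ}. So FIRST(L) = {λ, false, if, print}.
FOLLOW(S) includes $ since S is the start symbol.
FOLLOW(S): in L::=S S S (occurrence 1), S is followed by S S with FIRST {λ, false, if, print}; in L::=S S S (occurrence 1), the suffix after S is nullable, so FOLLOW(S) ⊇ FOLLOW(L) = {$, false, if, num, print}; in L::=S S S (occurrence 2), S is followed by S with FIRST {λ, false, if, print}; in L::=S S S (occurrence 2), the suffix after S is nullable, so FOLLOW(S) ⊇ FOLLOW(L) = {$, false, if, num, print}; in L::=S S S (occurrence 3), the suffix after S is empty, so FOLLOW(S) ⊇ FOLLOW(L) = {$, false, if, num, print}; in L::=if S num, S is followed by num with FIRST {num}. Thus FOLLOW(S) = {$, false, if, num, print}.
FOLLOW(J): in S::=J, the suffix after J is empty, so FOLLOW(J) ⊇ FOLLOW(S) = {$, false, if, num, print}. Thus FOLLOW(J) = {$, false, if, num, print}.
FOLLOW(L): in S::=L print L (occurrence 1), L is followed by print L with FIRST {print}; in S::=L print L (occurrence 2), the suffix after L is empty, so FOLLOW(L) ⊇ FOLLOW(S) = {$, false, if, num, print}. Thus FOLLOW(L) = {$, false, if, num, print}.

{$, false, if, num, print}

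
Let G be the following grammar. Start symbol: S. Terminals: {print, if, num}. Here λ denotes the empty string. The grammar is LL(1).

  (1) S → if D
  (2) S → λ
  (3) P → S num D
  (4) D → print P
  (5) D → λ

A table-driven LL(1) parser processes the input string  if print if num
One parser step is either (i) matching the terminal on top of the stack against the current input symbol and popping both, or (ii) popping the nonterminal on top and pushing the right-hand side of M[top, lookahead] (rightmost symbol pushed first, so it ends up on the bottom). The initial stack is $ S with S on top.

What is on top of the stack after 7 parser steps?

step 1: stack=$ S  input=if print if num $  — expand S → if D
step 2: stack=$ D if  input=if print if num $  — match if
step 3: stack=$ D  input=print if num $  — expand D → print P
step 4: stack=$ P print  input=print if num $  — match print
step 5: stack=$ P  input=if num $  — expand P → S num D
step 6: stack=$ D num S  input=if num $  — expand S → if D
step 7: stack=$ D num D if  input=if num $  — match if
Stack after step 7: $ D num D (top = D).

D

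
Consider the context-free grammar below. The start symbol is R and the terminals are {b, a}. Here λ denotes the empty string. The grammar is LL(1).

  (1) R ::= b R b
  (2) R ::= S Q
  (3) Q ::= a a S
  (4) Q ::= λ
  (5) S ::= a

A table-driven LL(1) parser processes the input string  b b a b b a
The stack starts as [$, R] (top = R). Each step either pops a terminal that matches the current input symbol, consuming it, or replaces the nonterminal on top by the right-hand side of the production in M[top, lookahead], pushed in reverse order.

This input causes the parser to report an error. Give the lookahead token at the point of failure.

a

      Stack      Input          Action
   1  $ R        b b a b b a $  expand R ::= b R b
   2  $ b R b    b b a b b a $  match b
   3  $ b R      b a b b a $    expand R ::= b R b
   4  $ b b R b  b a b b a $    match b
   5  $ b b R    a b b a $      expand R ::= S Q
   6  $ b b Q S  a b b a $      expand S ::= a
   7  $ b b Q a  a b b a $      match a
   8  $ b b Q    b b a $        expand Q ::= λ
   9  $ b b      b b a $        match b
  10  $ b        b a $          match b
  11  $          a $            error: stack empty but input remains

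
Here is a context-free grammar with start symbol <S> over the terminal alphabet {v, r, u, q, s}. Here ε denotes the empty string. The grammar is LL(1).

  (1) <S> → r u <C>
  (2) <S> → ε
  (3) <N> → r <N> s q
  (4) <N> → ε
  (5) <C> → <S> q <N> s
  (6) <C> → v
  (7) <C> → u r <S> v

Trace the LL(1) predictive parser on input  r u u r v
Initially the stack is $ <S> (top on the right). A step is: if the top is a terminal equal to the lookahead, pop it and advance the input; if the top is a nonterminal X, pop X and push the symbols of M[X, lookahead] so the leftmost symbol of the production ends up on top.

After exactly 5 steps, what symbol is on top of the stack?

step 1: stack=$ <S>  input=r u u r v $  — expand <S> → r u <C>
step 2: stack=$ <C> u r  input=r u u r v $  — match r
step 3: stack=$ <C> u  input=u u r v $  — match u
step 4: stack=$ <C>  input=u r v $  — expand <C> → u r <S> v
step 5: stack=$ v <S> r u  input=u r v $  — match u
Stack after step 5: $ v <S> r (top = r).

r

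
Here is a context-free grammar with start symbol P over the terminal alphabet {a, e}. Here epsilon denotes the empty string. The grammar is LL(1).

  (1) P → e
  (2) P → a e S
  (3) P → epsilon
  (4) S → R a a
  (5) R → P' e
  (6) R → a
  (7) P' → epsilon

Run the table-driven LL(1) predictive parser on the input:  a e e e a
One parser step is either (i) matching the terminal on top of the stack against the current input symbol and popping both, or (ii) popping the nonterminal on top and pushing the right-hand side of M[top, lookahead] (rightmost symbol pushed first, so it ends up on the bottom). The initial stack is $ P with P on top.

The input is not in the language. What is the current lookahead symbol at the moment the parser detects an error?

e

step 1: stack=$ P  input=a e e e a $  — expand P → a e S
step 2: stack=$ S e a  input=a e e e a $  — match a
step 3: stack=$ S e  input=e e e a $  — match e
step 4: stack=$ S  input=e e a $  — expand S → R a a
step 5: stack=$ a a R  input=e e a $  — expand R → P' e
step 6: stack=$ a a e P'  input=e e a $  — expand P' → epsilon
step 7: stack=$ a a e  input=e e a $  — match e
step 8: stack=$ a a  input=e a $  — error: top is terminal a but lookahead is e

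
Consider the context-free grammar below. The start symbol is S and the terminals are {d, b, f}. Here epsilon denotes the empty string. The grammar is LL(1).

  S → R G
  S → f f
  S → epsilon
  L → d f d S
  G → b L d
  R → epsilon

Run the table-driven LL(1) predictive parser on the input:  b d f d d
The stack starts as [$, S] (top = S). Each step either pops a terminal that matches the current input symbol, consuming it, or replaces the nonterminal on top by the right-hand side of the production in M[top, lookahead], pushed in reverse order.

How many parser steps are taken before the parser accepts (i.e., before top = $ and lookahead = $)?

      Stack        Input        Action
   1  $ S          b d f d d $  expand S → R G
   2  $ G R        b d f d d $  expand R → epsilon
   3  $ G          b d f d d $  expand G → b L d
   4  $ d L b      b d f d d $  match b
   5  $ d L        d f d d $    expand L → d f d S
   6  $ d S d f d  d f d d $    match d
   7  $ d S d f    f d d $      match f
   8  $ d S d      d d $        match d
   9  $ d S        d $          expand S → epsilon
  10  $ d          d $          match d
Accept reached after 10 steps.

10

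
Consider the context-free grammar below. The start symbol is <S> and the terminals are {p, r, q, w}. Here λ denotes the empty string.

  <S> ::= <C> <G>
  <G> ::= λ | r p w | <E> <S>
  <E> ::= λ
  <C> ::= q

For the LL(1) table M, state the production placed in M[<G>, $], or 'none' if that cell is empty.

<G> ::= λ

FIRST(<E>): from <E>::=λ we get {λ}. So FIRST(<E>) = {λ}.
FIRST(<C>): from <C>::=q we get {q}. So FIRST(<C>) = {q}.
FIRST(<S>): from <S>::=<C> <G> we get {q}. So FIRST(<S>) = {q}.
FIRST(<G>): from <G>::=λ we get {λ}; from <G>::=r p w we get {r}; from <G>::=<E> <S> we get {q}. So FIRST(<G>) = {λ, q, r}.
FOLLOW(<S>) includes $ since <S> is the start symbol.
FOLLOW(<S>): in <G>::=<E> <S>, the suffix after <S> is empty, so FOLLOW(<S>) ⊇ FOLLOW(<G>) = {$}. Thus FOLLOW(<S>) = {$}.
FOLLOW(<G>): in <S>::=<C> <G>, the suffix after <G> is empty, so FOLLOW(<G>) ⊇ FOLLOW(<S>) = {$}. Thus FOLLOW(<G>) = {$}.
For <G> ::= λ: FIRST(λ) = {λ}, so it goes in M[<G>, t] for t ∈ {}; since λ ∈ FIRST, also for every t ∈ FOLLOW(<G>) = {$}.
For <G> ::= r p w: FIRST(r p w) = {r}, so it goes in M[<G>, t] for t ∈ {r}.
For <G> ::= <E> <S>: FIRST(<E> <S>) = {q}, so it goes in M[<G>, t] for t ∈ {q}.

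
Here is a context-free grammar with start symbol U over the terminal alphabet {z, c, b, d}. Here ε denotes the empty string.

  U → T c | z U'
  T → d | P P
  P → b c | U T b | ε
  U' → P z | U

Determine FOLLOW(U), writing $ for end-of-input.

{$, b, c, d, z}

FIRST(U): from U→T c we get {b, c, d, z}; from U→z U' we get {z}. So FIRST(U) = {b, c, d, z}.
FIRST(P): from P→b c we get {b}; from P→U T b we get {b, c, d, z}; from P→ε we get {ε}. So FIRST(P) = {ε, b, c, d, z}.
FIRST(T): from T→d we get {d}; from T→P P we get {ε, b, c, d, z}. So FIRST(T) = {ε, b, c, d, z}.
FIRST(U'): from U'→P z we get {b, c, d, z}; from U'→U we get {b, c, d, z}. So FIRST(U') = {b, c, d, z}.
FOLLOW(U) includes $ since U is the start symbol.
FOLLOW(T): in U→T c, T is followed by c with FIRST {c}; in P→U T b, T is followed by b with FIRST {b}. Thus FOLLOW(T) = {b, c}.
FOLLOW(P): in T→P P (occurrence 1), P is followed by P with FIRST {ε, b, c, d, z}; in T→P P (occurrence 1), the suffix after P is nullable, so FOLLOW(P) ⊇ FOLLOW(T) = {b, c}; in T→P P (occurrence 2), the suffix after P is empty, so FOLLOW(P) ⊇ FOLLOW(T) = {b, c}; in U'→P z, P is followed by z with FIRST {z}. Thus FOLLOW(P) = {b, c, d, z}.
FOLLOW(U): in P→U T b, U is followed by T b with FIRST {b, c, d, z}; in U'→U, the suffix after U is empty, so FOLLOW(U) ⊇ FOLLOW(U') = {$, b, c, d, z}. Thus FOLLOW(U) = {$, b, c, d, z}.
FOLLOW(U'): in U→z U', the suffix after U' is empty, so FOLLOW(U') ⊇ FOLLOW(U) = {$, b, c, d, z}. Thus FOLLOW(U') = {$, b, c, d, z}.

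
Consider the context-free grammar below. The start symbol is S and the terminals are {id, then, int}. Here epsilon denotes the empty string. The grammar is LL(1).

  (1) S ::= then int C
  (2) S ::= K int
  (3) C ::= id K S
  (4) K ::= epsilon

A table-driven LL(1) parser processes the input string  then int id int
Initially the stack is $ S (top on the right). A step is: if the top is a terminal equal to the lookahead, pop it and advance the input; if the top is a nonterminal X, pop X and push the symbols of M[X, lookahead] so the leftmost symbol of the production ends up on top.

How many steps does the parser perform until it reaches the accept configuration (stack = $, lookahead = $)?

9

     Stack         Input              Action
  1  $ S           then int id int $  expand S ::= then int C
  2  $ C int then  then int id int $  match then
  3  $ C int       int id int $       match int
  4  $ C           id int $           expand C ::= id K S
  5  $ S K id      id int $           match id
  6  $ S K         int $              expand K ::= epsilon
  7  $ S           int $              expand S ::= K int
  8  $ int K       int $              expand K ::= epsilon
  9  $ int         int $              match int
Accept reached after 9 steps.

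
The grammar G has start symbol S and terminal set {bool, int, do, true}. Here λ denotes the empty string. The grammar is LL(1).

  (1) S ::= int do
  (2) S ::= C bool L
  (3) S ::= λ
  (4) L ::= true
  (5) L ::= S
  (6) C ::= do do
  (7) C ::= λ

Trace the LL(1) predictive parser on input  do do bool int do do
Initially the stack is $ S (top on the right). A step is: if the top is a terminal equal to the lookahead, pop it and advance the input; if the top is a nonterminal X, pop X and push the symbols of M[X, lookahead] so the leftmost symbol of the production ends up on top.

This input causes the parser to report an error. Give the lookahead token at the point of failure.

step 1: stack=$ S  input=do do bool int do do $  — expand S ::= C bool L
step 2: stack=$ L bool C  input=do do bool int do do $  — expand C ::= do do
step 3: stack=$ L bool do do  input=do do bool int do do $  — match do
step 4: stack=$ L bool do  input=do bool int do do $  — match do
step 5: stack=$ L bool  input=bool int do do $  — match bool
step 6: stack=$ L  input=int do do $  — expand L ::= S
step 7: stack=$ S  input=int do do $  — expand S ::= int do
step 8: stack=$ do int  input=int do do $  — match int
step 9: stack=$ do  input=do do $  — match do
step 10: stack=$  input=do $  — error: stack empty but input remains

do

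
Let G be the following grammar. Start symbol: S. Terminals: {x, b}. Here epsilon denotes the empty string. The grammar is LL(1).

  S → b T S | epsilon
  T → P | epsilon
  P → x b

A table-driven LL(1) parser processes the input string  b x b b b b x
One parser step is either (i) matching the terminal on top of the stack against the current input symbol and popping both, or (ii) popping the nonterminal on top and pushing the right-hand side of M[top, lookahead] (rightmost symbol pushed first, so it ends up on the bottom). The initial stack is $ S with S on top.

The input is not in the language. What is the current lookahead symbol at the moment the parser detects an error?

$

      Stack    Input            Action
   1  $ S      b x b b b b x $  expand S → b T S
   2  $ S T b  b x b b b b x $  match b
   3  $ S T    x b b b b x $    expand T → P
   4  $ S P    x b b b b x $    expand P → x b
   5  $ S b x  x b b b b x $    match x
   6  $ S b    b b b b x $      match b
   7  $ S      b b b x $        expand S → b T S
   8  $ S T b  b b b x $        match b
   9  $ S T    b b x $          expand T → epsilon
  10  $ S      b b x $          expand S → b T S
  11  $ S T b  b b x $          match b
  12  $ S T    b x $            expand T → epsilon
  13  $ S      b x $            expand S → b T S
  14  $ S T b  b x $            match b
  15  $ S T    x $              expand T → P
  16  $ S P    x $              expand P → x b
  17  $ S b x  x $              match x
  18  $ S b    $                error: top is terminal b but lookahead is $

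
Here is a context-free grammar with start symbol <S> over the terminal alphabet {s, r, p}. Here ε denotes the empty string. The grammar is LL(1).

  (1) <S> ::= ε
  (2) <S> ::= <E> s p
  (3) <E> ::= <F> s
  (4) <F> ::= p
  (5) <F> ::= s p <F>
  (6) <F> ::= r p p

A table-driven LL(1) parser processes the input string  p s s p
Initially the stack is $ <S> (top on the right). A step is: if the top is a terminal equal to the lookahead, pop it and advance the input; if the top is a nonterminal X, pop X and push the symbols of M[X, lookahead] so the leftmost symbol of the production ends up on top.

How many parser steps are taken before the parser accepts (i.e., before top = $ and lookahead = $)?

7

step 1: stack=$ <S>  input=p s s p $  — expand <S> ::= <E> s p
step 2: stack=$ p s <E>  input=p s s p $  — expand <E> ::= <F> s
step 3: stack=$ p s s <F>  input=p s s p $  — expand <F> ::= p
step 4: stack=$ p s s p  input=p s s p $  — match p
step 5: stack=$ p s s  input=s s p $  — match s
step 6: stack=$ p s  input=s p $  — match s
step 7: stack=$ p  input=p $  — match p
Accept reached after 7 steps.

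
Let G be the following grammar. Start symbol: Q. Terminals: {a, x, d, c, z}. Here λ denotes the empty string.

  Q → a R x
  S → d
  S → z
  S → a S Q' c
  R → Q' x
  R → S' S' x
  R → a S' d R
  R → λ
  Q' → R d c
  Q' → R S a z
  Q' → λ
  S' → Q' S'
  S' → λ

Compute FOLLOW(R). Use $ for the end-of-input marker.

FIRST(Q) = {a}
FIRST(S) = {a, d, z}
FIRST(R) = {λ, a, d, x, z}  (via Q' x, S' S' x)
FIRST(Q') = {λ, a, d, x, z}  (via R d c, R S a z)
FIRST(S') = {λ, a, d, x, z}  (via Q' S')
FOLLOW(Q) includes $ since Q is the start symbol.
FOLLOW(Q): Q appears on no right-hand side. Thus FOLLOW(Q) = {$}.
FOLLOW(S): in S→a S Q' c, S is followed by Q' c with FIRST {a, c, d, x, z}; in Q'→R S a z, S is followed by a z with FIRST {a}. Thus FOLLOW(S) = {a, c, d, x, z}.
FOLLOW(R): in Q→a R x, R is followed by x with FIRST {x}; in R→a S' d R, the suffix after R is empty (adds nothing new); in Q'→R d c, R is followed by d c with FIRST {d}; in Q'→R S a z, R is followed by S a z with FIRST {a, d, z}. Thus FOLLOW(R) = {a, d, x, z}.
FOLLOW(S'): in R→S' S' x (occurrence 1), S' is followed by S' x with FIRST {a, d, x, z}; in R→S' S' x (occurrence 2), S' is followed by x with FIRST {x}; in R→a S' d R, S' is followed by d R with FIRST {d}; in S'→Q' S', the suffix after S' is empty (adds nothing new). Thus FOLLOW(S') = {a, d, x, z}.
FOLLOW(Q'): in S→a S Q' c, Q' is followed by c with FIRST {c}; in R→Q' x, Q' is followed by x with FIRST {x}; in S'→Q' S', Q' is followed by S' with FIRST {λ, a, d, x, z}; in S'→Q' S', the suffix after Q' is nullable, so FOLLOW(Q') ⊇ FOLLOW(S') = {a, d, x, z}. Thus FOLLOW(Q') = {a, c, d, x, z}.

{a, d, x, z}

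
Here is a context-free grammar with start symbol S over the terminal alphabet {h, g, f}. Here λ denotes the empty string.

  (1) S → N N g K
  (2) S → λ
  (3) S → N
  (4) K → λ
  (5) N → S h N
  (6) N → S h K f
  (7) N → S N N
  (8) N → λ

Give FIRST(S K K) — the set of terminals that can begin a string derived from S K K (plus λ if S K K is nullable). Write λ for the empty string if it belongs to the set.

FIRST(K): from K→λ we get {λ}. So FIRST(K) = {λ}.
FIRST(S): from S→N N g K we get {g, h}; from S→λ we get {λ}; from S→N we get {λ, g, h}. So FIRST(S) = {λ, g, h}.
FIRST(N): from N→S h N we get {g, h}; from N→S h K f we get {g, h}; from N→S N N we get {λ, g, h}; from N→λ we get {λ}. So FIRST(N) = {λ, g, h}.
FIRST(S K K): take FIRST of each symbol in turn, carrying on past any symbol whose FIRST contains λ; result {λ, g, h}.

{λ, g, h}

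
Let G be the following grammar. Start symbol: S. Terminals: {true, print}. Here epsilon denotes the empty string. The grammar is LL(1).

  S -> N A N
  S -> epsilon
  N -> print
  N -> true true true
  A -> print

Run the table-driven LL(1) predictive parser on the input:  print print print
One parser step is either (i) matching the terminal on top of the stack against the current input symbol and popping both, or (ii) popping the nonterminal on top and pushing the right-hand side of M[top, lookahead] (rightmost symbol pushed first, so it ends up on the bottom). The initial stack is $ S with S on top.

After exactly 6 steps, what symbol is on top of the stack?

print

step 1: stack=$ S  input=print print print $  — expand S -> N A N
step 2: stack=$ N A N  input=print print print $  — expand N -> print
step 3: stack=$ N A print  input=print print print $  — match print
step 4: stack=$ N A  input=print print $  — expand A -> print
step 5: stack=$ N print  input=print print $  — match print
step 6: stack=$ N  input=print $  — expand N -> print
Stack after step 6: $ print (top = print).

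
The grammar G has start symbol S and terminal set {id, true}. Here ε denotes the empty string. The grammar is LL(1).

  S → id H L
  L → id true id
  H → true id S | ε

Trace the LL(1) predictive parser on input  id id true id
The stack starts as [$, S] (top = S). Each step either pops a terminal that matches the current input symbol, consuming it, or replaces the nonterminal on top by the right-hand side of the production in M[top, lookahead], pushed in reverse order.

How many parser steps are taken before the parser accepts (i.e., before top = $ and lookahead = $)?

7

     Stack         Input            Action
  1  $ S           id id true id $  expand S → id H L
  2  $ L H id      id id true id $  match id
  3  $ L H         id true id $     expand H → ε
  4  $ L           id true id $     expand L → id true id
  5  $ id true id  id true id $     match id
  6  $ id true     true id $        match true
  7  $ id          id $             match id
Accept reached after 7 steps.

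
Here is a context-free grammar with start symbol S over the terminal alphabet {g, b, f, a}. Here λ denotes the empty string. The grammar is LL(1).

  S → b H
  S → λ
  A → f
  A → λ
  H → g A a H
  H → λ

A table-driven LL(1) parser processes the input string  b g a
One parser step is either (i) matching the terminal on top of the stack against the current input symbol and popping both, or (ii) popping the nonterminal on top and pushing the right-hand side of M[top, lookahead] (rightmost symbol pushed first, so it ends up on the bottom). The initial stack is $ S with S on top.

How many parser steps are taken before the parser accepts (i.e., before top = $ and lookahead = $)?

step 1: stack=$ S  input=b g a $  — expand S → b H
step 2: stack=$ H b  input=b g a $  — match b
step 3: stack=$ H  input=g a $  — expand H → g A a H
step 4: stack=$ H a A g  input=g a $  — match g
step 5: stack=$ H a A  input=a $  — expand A → λ
step 6: stack=$ H a  input=a $  — match a
step 7: stack=$ H  input=$  — expand H → λ
Accept reached after 7 steps.

7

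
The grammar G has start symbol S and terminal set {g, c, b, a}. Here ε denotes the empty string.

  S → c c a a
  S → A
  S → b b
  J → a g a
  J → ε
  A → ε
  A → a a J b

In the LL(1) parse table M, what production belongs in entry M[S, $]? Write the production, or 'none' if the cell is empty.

S → A

FIRST(J) = {ε, a}
FIRST(A) = {ε, a}
FIRST(S) = {ε, a, b, c}  (via A)
FOLLOW(S) includes $ since S is the start symbol.
FOLLOW(S): S appears on no right-hand side. Thus FOLLOW(S) = {$}.
For S → c c a a: FIRST(c c a a) = {c}, so it goes in M[S, t] for t ∈ {c}.
For S → A: FIRST(A) = {ε, a}, so it goes in M[S, t] for t ∈ {a}; since ε ∈ FIRST, also for every t ∈ FOLLOW(S) = {$}.
For S → b b: FIRST(b b) = {b}, so it goes in M[S, t] for t ∈ {b}.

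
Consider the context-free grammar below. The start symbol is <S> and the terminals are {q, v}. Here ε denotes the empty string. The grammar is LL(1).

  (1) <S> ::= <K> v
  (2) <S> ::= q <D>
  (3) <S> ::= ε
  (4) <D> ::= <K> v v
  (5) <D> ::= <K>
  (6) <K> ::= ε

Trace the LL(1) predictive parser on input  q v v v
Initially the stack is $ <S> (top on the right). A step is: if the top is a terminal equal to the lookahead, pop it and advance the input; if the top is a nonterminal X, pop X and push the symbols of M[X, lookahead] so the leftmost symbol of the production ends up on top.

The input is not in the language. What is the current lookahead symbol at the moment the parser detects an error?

v

     Stack      Input      Action
  1  $ <S>      q v v v $  expand <S> ::= q <D>
  2  $ <D> q    q v v v $  match q
  3  $ <D>      v v v $    expand <D> ::= <K> v v
  4  $ v v <K>  v v v $    expand <K> ::= ε
  5  $ v v      v v v $    match v
  6  $ v        v v $      match v
  7  $          v $        error: stack empty but input remains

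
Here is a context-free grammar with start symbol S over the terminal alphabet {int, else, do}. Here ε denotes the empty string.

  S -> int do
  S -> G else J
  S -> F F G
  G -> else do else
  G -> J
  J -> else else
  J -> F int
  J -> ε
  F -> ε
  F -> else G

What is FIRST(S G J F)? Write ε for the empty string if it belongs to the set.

FIRST(F) = {ε, else}
FIRST(J) = {ε, else, int}  (via F int)
FIRST(G) = {ε, else, int}  (via J)
FIRST(S) = {ε, else, int}  (via G else J, F F G)
FIRST(S G J F): take FIRST of each symbol in turn, carrying on past any symbol whose FIRST contains ε; result {ε, else, int}.

{ε, else, int}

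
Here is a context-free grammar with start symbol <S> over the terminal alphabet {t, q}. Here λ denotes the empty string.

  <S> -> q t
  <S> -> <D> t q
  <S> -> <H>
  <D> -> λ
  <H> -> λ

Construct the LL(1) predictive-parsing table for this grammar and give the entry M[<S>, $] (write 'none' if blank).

<S> -> <H>

FIRST(<D>): from <D>->λ we get {λ}. So FIRST(<D>) = {λ}.
FIRST(<H>): from <H>->λ we get {λ}. So FIRST(<H>) = {λ}.
FIRST(<S>): from <S>->q t we get {q}; from <S>-><D> t q we get {t}; from <S>-><H> we get {λ}. So FIRST(<S>) = {λ, q, t}.
FOLLOW(<S>) includes $ since <S> is the start symbol.
FOLLOW(<S>): <S> appears on no right-hand side. Thus FOLLOW(<S>) = {$}.
For <S> -> q t: FIRST(q t) = {q}, so it goes in M[<S>, t] for t ∈ {q}.
For <S> -> <D> t q: FIRST(<D> t q) = {t}, so it goes in M[<S>, t] for t ∈ {t}.
For <S> -> <H>: FIRST(<H>) = {λ}, so it goes in M[<S>, t] for t ∈ {}; since λ ∈ FIRST, also for every t ∈ FOLLOW(<S>) = {$}.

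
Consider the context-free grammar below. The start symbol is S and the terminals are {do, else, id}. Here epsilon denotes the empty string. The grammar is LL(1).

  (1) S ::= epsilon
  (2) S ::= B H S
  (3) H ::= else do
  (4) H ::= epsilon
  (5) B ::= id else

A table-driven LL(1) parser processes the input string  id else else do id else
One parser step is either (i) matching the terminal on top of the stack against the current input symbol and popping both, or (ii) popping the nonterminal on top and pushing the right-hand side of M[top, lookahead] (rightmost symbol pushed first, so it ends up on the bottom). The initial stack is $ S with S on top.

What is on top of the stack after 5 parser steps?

     Stack          Input                      Action
  1  $ S            id else else do id else $  expand S ::= B H S
  2  $ S H B        id else else do id else $  expand B ::= id else
  3  $ S H else id  id else else do id else $  match id
  4  $ S H else     else else do id else $     match else
  5  $ S H          else do id else $          expand H ::= else do
Stack after step 5: $ S do else (top = else).

else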